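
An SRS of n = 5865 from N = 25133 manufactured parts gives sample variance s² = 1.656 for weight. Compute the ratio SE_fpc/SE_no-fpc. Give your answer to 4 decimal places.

0.8756

f = n/N = 5865/25133 = 0.23335853.
SE_no-fpc = √(s²/n) = 0.016803361; SE_fpc = √((1−f)s²/n) = 0.014712698.
Ratio = √(1−f) = 0.87558065.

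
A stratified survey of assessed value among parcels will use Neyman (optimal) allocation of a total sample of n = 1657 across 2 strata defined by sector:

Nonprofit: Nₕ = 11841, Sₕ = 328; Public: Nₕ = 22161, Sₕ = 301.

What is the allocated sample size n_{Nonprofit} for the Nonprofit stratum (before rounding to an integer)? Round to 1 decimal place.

Neyman allocation: nₕ = n·NₕSₕ / Σⱼ NⱼSⱼ.
Σ NⱼSⱼ = 11841·328 + 22161·301 = 1.0554309 × 10^7.
n_{Nonprofit} = 1657·11841·328 / (1.0554309 × 10^7) = 609.8.

609.8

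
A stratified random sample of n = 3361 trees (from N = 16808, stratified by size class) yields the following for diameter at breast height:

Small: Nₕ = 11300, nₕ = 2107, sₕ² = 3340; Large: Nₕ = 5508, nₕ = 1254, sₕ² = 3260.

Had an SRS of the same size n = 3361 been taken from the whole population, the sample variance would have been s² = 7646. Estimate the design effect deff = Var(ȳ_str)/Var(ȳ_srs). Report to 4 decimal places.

0.4387

Var(ȳ_str) = Σ Wₕ²(1−fₕ)sₕ²/nₕ with Wₕ = Nₕ/16808:
  Small: (11300/16808)²·(1−2107/11300)·3340/2107 = 0.58288859
  Large: (5508/16808)²·(1−1254/5508)·3260/1254 = 0.21561521
  → Var(ȳ_str) = 0.7985038.
Var(ȳ_srs) = (1 − 3361/16808)·7646/3361 = 1.8200158.
deff = 0.7985038 / 1.8200158 = 0.4387.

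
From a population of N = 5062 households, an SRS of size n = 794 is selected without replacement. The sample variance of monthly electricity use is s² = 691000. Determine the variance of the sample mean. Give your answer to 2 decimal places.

Under SRS without replacement, Var(ȳ) = (1 − f)·s²/n with f = n/N = 794/5062 = 0.15685500.
Var(ȳ) = (1 − 0.15685500)·691000/794 = 0.84314500·870.27708 = 733.76977.

733.77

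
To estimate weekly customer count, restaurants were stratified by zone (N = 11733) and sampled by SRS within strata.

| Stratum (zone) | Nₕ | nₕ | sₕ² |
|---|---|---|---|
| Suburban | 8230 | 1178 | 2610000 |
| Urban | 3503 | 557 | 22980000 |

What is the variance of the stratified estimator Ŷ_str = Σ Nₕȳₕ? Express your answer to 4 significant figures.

5.544 × 10^11

Var(Ŷ_str) = Σₕ Nₕ²(1 − fₕ)sₕ²/nₕ.
Suburban: 8230²·(1 − 1178/8230)·2610000/1178 = 1.2859005 × 10^11.
Urban: 3503²·(1 − 557/3503)·22980000/557 = 4.257628 × 10^11.
Sum = 5.5435285 × 10^11.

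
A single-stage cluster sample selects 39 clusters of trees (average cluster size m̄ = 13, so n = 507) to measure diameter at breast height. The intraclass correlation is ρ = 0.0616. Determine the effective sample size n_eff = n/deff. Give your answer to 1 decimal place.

deff = 1 + (13 − 1)·0.0616 = 1 + 0.7392 = 1.7392.
n_eff = 507 / 1.7392 = 291.5.

291.5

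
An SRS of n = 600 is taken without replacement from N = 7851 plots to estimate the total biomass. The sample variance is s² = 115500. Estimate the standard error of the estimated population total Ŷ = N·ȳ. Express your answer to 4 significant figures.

Var(Ŷ) = N²·Var(ȳ) = N²·(1 − n/N)·s²/n.
f = 600/7851 = 0.07642339; Var(ȳ) = 0.92357661·115500/600 = 177.7885.
Var(Ŷ) = 7851² · 177.7885 = 1.0958563 × 10^10.
SE(Ŷ) = √(1.0958563 × 10^10) = 104700.

104700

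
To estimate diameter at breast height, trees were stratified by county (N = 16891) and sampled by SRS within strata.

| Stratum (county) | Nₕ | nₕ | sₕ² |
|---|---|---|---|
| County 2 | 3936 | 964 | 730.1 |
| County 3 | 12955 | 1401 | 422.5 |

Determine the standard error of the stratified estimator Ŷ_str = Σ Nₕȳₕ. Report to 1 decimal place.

7348.4

Var(Ŷ_str) = Σₕ Nₕ²(1 − fₕ)sₕ²/nₕ.
County 2: 3936²·(1 − 964/3936)·730.1/964 = 8.8594999 × 10^6.
County 3: 12955²·(1 − 1401/12955)·422.5/1401 = 4.5139668 × 10^7.
Sum = 5.3999168 × 10^7.
SE = √(5.3999168 × 10^7) = 7348.4.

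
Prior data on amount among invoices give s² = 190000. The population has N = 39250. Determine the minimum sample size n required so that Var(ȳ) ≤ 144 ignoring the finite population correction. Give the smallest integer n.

1320

Without fpc, n₀ = s²/D = 190000/144 = 1319.4444.
Rounding up, n = 1320.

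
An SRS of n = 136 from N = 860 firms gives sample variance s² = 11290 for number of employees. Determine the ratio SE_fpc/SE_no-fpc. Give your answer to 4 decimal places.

0.9175

f = n/N = 136/860 = 0.15813953.
SE_no-fpc = √(s²/n) = 9.1112406; SE_fpc = √((1−f)s²/n) = 8.3598325.
Ratio = √(1−f) = 0.91752954.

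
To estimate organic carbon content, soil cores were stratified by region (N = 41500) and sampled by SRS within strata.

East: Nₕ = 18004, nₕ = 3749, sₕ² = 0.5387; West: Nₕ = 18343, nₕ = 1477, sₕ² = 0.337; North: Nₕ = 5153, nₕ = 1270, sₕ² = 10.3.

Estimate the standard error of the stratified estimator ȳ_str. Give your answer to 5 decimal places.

0.01251

Var(ȳ_str) = Σₕ Wₕ²(1 − fₕ)sₕ²/nₕ with Wₕ = Nₕ/N, N = 41500.
East: Wₕ = 0.43383133; term = 0.43383133²·(1 − 0.20823150)·0.5387/3749 = 2.1412707 × 10^-5.
West: Wₕ = 0.44200000; term = 0.44200000²·(1 − 0.08052118)·0.337/1477 = 4.0986013 × 10^-5.
North: Wₕ = 0.12416867; term = 0.12416867²·(1 − 0.24645837)·10.3/1270 = 9.4224717 × 10^-5.
Sum = 1.5662344 × 10^-4.
SE = √(1.5662344 × 10^-4) = 0.01251.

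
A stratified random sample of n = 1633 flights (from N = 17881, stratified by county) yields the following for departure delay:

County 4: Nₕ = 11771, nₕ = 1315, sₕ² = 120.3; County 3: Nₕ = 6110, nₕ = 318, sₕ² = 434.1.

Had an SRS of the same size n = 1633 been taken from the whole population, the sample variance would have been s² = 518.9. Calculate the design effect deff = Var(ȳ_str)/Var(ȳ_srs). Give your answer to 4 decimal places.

Var(ȳ_str) = Σ Wₕ²(1−fₕ)sₕ²/nₕ with Wₕ = Nₕ/17881:
  County 4: (11771/17881)²·(1−1315/11771)·120.3/1315 = 0.035215609
  County 3: (6110/17881)²·(1−318/6110)·434.1/318 = 0.15109456
  → Var(ȳ_str) = 0.18631017.
Var(ȳ_srs) = (1 − 1633/17881)·518.9/1633 = 0.2887391.
deff = 0.18631017 / 0.2887391 = 0.6453.

0.6453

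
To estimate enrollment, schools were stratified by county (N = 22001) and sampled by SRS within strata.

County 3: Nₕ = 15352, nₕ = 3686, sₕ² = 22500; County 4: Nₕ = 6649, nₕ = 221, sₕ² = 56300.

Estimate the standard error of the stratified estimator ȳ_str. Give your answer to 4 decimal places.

4.9752

Var(ȳ_str) = Σₕ Wₕ²(1 − fₕ)sₕ²/nₕ with Wₕ = Nₕ/N, N = 22001.
County 3: Wₕ = 0.69778646; term = 0.69778646²·(1 − 0.24009901)·22500/3686 = 2.2585478.
County 4: Wₕ = 0.30221354; term = 0.30221354²·(1 − 0.03323808)·56300/221 = 22.493834.
Sum = 24.752382.
SE = √(24.752382) = 4.9752.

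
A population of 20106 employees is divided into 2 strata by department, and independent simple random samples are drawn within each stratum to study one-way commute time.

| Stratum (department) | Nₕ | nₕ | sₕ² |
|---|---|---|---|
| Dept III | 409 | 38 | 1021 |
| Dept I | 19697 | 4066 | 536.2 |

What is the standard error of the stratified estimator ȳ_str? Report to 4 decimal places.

Var(ȳ_str) = Σₕ Wₕ²(1 − fₕ)sₕ²/nₕ with Wₕ = Nₕ/N, N = 20106.
Dept III: Wₕ = 0.02034219; term = 0.02034219²·(1 − 0.09290954)·1021/38 = 0.010085281.
Dept I: Wₕ = 0.97965781; term = 0.97965781²·(1 − 0.20642737)·536.2/4066 = 0.10043728.
Sum = 0.11052256.
SE = √(0.11052256) = 0.3324.

0.3324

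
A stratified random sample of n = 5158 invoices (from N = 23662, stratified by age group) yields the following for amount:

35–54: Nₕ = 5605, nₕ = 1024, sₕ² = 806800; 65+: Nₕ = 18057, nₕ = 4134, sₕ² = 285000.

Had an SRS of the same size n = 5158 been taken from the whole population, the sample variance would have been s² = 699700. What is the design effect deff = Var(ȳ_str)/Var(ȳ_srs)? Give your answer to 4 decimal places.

0.6324

Var(ȳ_str) = Σ Wₕ²(1−fₕ)sₕ²/nₕ with Wₕ = Nₕ/23662:
  35–54: (5605/23662)²·(1−1024/5605)·806800/1024 = 36.132577
  65+: (18057/23662)²·(1−4134/18057)·285000/4134 = 30.956361
  → Var(ȳ_str) = 67.088938.
Var(ȳ_srs) = (1 − 5158/23662)·699700/5158 = 106.08273.
deff = 67.088938 / 106.08273 = 0.6324.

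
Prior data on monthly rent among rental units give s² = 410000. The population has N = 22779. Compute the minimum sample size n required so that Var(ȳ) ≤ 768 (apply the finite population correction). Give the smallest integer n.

Without fpc, n₀ = s²/D = 410000/768 = 533.8542.
With fpc, (1 − n/N)·s²/n ≤ D requires n ≥ n₀/(1 + n₀/N) = 533.8542/(1 + 533.8542/22779) = 521.6292.
Rounding up, n = 522.

522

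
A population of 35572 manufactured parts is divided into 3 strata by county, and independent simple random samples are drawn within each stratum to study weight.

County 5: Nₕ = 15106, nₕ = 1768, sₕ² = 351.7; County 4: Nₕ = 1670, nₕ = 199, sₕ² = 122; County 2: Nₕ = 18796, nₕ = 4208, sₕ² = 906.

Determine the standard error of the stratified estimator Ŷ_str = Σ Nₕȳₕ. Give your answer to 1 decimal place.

10031.0

Var(Ŷ_str) = Σₕ Nₕ²(1 − fₕ)sₕ²/nₕ.
County 5: 15106²·(1 − 1768/15106)·351.7/1768 = 4.0080239 × 10^7.
County 4: 1670²·(1 − 199/1670)·122/199 = 1.5060379 × 10^6.
County 2: 18796²·(1 − 4208/18796)·906/4208 = 5.9035556 × 10^7.
Sum = 1.0062183 × 10^8.
SE = √(1.0062183 × 10^8) = 10031.0.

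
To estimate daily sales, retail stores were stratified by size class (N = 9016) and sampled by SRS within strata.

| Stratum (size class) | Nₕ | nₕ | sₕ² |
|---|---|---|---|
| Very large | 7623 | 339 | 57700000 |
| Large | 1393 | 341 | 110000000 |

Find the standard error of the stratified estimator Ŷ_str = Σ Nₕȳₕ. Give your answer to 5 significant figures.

Var(Ŷ_str) = Σₕ Nₕ²(1 − fₕ)sₕ²/nₕ.
Very large: 7623²·(1 − 339/7623)·57700000/339 = 9.450874 × 10^12.
Large: 1393²·(1 − 341/1393)·110000000/341 = 4.7272129 × 10^11.
Sum = 9.9235953 × 10^12.
SE = √(9.9235953 × 10^12) = 3.1502 × 10^6.

3.1502 × 10^6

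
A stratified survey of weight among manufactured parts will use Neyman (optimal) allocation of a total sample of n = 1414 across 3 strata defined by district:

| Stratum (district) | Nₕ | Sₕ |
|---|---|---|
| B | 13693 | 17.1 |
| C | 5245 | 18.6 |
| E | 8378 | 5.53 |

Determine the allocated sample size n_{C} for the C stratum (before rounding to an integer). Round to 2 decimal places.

Neyman allocation: nₕ = n·NₕSₕ / Σⱼ NⱼSⱼ.
Σ NⱼSⱼ = 13693·17.1 + 5245·18.6 + 8378·5.53 = 378037.64.
n_{C} = 1414·5245·18.6 / 378037.64 = 364.90.

364.90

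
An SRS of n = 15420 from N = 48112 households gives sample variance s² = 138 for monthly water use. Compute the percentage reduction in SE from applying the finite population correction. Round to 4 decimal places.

f = n/N = 15420/48112 = 0.32050216.
SE_no-fpc = √(s²/n) = 0.094601355; SE_fpc = √((1−f)s²/n) = 0.077981466.
Ratio = √(1−f) = 0.82431659. Reduction = 100·(1 − 0.82431659) = 17.5683%.

17.5683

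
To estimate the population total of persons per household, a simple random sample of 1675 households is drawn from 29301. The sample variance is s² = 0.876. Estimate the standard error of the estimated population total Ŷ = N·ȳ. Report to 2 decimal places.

Var(Ŷ) = N²·Var(ȳ) = N²·(1 − n/N)·s²/n.
f = 1675/29301 = 0.05716528; Var(ȳ) = 0.94283472·0.876/1675 = 4.9308848 × 10^-4.
Var(Ŷ) = 29301² · (4.9308848 × 10^-4) = 423340.42.
SE(Ŷ) = √(423340.42) = 650.65.

650.65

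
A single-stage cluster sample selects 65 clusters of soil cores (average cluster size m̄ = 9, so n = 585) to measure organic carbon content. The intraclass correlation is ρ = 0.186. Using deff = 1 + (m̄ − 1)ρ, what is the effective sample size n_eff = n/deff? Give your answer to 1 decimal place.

deff = 1 + (9 − 1)·0.186 = 1 + 1.488 = 2.488.
n_eff = 585 / 2.488 = 235.1.

235.1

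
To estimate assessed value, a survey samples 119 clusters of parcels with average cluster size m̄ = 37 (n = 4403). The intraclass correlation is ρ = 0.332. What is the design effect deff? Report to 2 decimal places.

deff = 1 + (37 − 1)·0.332 = 1 + 11.952 = 12.952.

12.95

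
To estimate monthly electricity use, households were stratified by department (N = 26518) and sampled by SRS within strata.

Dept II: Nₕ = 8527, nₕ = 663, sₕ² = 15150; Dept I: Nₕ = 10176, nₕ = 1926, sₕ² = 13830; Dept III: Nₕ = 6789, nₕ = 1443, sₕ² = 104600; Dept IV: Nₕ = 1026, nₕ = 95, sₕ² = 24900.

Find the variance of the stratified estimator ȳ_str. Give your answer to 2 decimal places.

Var(ȳ_str) = Σₕ Wₕ²(1 − fₕ)sₕ²/nₕ with Wₕ = Nₕ/N, N = 26518.
Dept II: Wₕ = 0.32155517; term = 0.32155517²·(1 − 0.07775302)·15150/663 = 2.1790005.
Dept I: Wₕ = 0.38373935; term = 0.38373935²·(1 − 0.18926887)·13830/1926 = 0.85726563.
Dept III: Wₕ = 0.25601478; term = 0.25601478²·(1 − 0.21254971)·104600/1443 = 3.741266.
Dept IV: Wₕ = 0.03869070; term = 0.03869070²·(1 − 0.09259259)·24900/95 = 0.35603382.
Sum = 7.133566.

7.13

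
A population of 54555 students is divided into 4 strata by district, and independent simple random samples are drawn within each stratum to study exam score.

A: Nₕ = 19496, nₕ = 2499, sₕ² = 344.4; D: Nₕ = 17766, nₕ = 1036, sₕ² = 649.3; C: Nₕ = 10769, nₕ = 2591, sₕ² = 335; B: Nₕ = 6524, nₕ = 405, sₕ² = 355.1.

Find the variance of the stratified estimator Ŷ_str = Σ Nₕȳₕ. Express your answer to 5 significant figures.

Var(Ŷ_str) = Σₕ Nₕ²(1 − fₕ)sₕ²/nₕ.
A: 19496²·(1 − 2499/19496)·344.4/2499 = 4.5668282 × 10^7.
D: 17766²·(1 − 1036/17766)·649.3/1036 = 1.8628215 × 10^8.
C: 10769²·(1 − 2591/10769)·335/2591 = 1.1386752 × 10^7.
B: 6524²·(1 − 405/6524)·355.1/405 = 3.5001774 × 10^7.
Sum = 2.7833896 × 10^8.

2.7834 × 10^8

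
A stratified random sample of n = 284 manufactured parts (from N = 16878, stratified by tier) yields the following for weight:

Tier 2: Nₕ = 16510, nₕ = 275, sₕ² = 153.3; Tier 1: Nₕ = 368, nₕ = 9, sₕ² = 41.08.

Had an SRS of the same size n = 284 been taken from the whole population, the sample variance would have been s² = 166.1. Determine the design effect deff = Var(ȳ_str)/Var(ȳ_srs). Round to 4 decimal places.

Var(ȳ_str) = Σ Wₕ²(1−fₕ)sₕ²/nₕ with Wₕ = Nₕ/16878:
  Tier 2: (16510/16878)²·(1−275/16510)·153.3/275 = 0.52452581
  Tier 1: (368/16878)²·(1−9/368)·41.08/9 = 0.0021168409
  → Var(ȳ_str) = 0.52664265.
Var(ȳ_srs) = (1 − 284/16878)·166.1/284 = 0.57501794.
deff = 0.52664265 / 0.57501794 = 0.9159.

0.9159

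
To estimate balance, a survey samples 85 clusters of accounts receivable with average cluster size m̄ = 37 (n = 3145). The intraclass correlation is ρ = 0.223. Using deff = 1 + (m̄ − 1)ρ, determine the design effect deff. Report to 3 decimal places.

deff = 1 + (37 − 1)·0.223 = 1 + 8.028 = 9.028.

9.028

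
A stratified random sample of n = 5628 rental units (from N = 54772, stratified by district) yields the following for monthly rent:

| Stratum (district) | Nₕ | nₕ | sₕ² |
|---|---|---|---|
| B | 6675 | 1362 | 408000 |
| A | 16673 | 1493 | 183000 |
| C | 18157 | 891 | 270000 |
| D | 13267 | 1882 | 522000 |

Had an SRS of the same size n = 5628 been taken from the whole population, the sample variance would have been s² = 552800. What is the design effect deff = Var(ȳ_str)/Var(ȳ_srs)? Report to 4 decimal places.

0.6753

Var(ȳ_str) = Σ Wₕ²(1−fₕ)sₕ²/nₕ with Wₕ = Nₕ/54772:
  B: (6675/54772)²·(1−1362/6675)·408000/1362 = 3.5412529
  A: (16673/54772)²·(1−1493/16673)·183000/1493 = 10.34093
  C: (18157/54772)²·(1−891/18157)·270000/891 = 31.666837
  D: (13267/54772)²·(1−1882/13267)·522000/1882 = 13.964952
  → Var(ȳ_str) = 59.513972.
Var(ȳ_srs) = (1 − 5628/54772)·552800/5628 = 88.130422.
deff = 59.513972 / 88.130422 = 0.6753.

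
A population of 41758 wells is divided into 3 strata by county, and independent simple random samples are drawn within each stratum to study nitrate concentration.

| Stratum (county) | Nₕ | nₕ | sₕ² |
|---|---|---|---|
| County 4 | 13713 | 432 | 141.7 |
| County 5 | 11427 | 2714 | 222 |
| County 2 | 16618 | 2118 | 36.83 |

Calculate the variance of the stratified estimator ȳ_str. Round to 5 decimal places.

0.04133

Var(ȳ_str) = Σₕ Wₕ²(1 − fₕ)sₕ²/nₕ with Wₕ = Nₕ/N, N = 41758.
County 4: Wₕ = 0.32839216; term = 0.32839216²·(1 − 0.03150295)·141.7/432 = 0.034258629.
County 5: Wₕ = 0.27364816; term = 0.27364816²·(1 − 0.23750766)·222/2714 = 0.0046705034.
County 2: Wₕ = 0.39795967; term = 0.39795967²·(1 − 0.12745216)·36.83/2118 = 0.0024029412.
Sum = 0.041332074.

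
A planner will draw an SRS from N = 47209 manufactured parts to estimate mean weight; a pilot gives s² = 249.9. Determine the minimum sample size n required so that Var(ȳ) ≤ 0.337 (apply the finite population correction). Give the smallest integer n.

731

Without fpc, n₀ = s²/D = 249.9/0.337 = 741.5430.
With fpc, (1 − n/N)·s²/n ≤ D requires n ≥ n₀/(1 + n₀/N) = 741.5430/(1 + 741.5430/47209) = 730.0752.
Rounding up, n = 731.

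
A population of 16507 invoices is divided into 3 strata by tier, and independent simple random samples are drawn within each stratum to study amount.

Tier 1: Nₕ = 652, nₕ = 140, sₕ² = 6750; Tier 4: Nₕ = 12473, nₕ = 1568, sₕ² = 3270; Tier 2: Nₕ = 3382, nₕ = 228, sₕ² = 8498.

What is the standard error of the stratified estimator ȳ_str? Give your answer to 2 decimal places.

1.60

Var(ȳ_str) = Σₕ Wₕ²(1 − fₕ)sₕ²/nₕ with Wₕ = Nₕ/N, N = 16507.
Tier 1: Wₕ = 0.03949839; term = 0.03949839²·(1 − 0.21472393)·6750/140 = 0.059068643.
Tier 4: Wₕ = 0.75561883; term = 0.75561883²·(1 − 0.12571154)·3270/1568 = 1.041027.
Tier 2: Wₕ = 0.20488278; term = 0.20488278²·(1 − 0.06741573)·8498/228 = 1.4590859.
Sum = 2.5591815.
SE = √(2.5591815) = 1.60.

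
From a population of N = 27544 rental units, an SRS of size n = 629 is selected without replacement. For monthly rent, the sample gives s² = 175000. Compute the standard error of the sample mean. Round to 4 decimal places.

Under SRS without replacement, Var(ȳ) = (1 − f)·s²/n with f = n/N = 629/27544 = 0.02283619.
Var(ȳ) = (1 − 0.02283619)·175000/629 = 0.97716381·278.2194 = 271.86593.
SE(ȳ) = √(271.86593) = 16.4884.

16.4884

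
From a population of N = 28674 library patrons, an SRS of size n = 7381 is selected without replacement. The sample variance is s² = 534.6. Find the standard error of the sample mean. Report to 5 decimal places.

0.23192

Under SRS without replacement, Var(ȳ) = (1 − f)·s²/n with f = n/N = 7381/28674 = 0.25741089.
Var(ȳ) = (1 − 0.25741089)·534.6/7381 = 0.74258911·0.07242921 = 0.053785142.
SE(ȳ) = √(0.053785142) = 0.23192.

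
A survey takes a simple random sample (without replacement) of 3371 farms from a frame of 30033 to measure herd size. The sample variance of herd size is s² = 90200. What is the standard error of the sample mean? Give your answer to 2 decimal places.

Under SRS without replacement, Var(ȳ) = (1 − f)·s²/n with f = n/N = 3371/30033 = 0.11224320.
Var(ȳ) = (1 − 0.11224320)·90200/3371 = 0.88775680·26.757639 = 23.754276.
SE(ȳ) = √(23.754276) = 4.87.

4.87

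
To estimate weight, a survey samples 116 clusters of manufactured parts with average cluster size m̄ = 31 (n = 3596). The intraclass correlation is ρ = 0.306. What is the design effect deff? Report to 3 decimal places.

deff = 1 + (31 − 1)·0.306 = 1 + 9.18 = 10.18.

10.180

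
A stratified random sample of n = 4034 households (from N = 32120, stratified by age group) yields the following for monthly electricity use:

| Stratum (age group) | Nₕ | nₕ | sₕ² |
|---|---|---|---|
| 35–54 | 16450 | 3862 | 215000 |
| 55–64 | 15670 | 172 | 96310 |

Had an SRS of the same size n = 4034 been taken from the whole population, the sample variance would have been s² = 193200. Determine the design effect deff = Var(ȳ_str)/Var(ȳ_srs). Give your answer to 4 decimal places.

3.4142

Var(ȳ_str) = Σ Wₕ²(1−fₕ)sₕ²/nₕ with Wₕ = Nₕ/32120:
  35–54: (16450/32120)²·(1−3862/16450)·215000/3862 = 11.173719
  55–64: (15670/32120)²·(1−172/15670)·96310/172 = 131.80641
  → Var(ȳ_str) = 142.98013.
Var(ȳ_srs) = (1 − 4034/32120)·193200/4034 = 41.877966.
deff = 142.98013 / 41.877966 = 3.4142.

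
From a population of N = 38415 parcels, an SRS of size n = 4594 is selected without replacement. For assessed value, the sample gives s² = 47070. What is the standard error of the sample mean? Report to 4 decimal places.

Under SRS without replacement, Var(ȳ) = (1 − f)·s²/n with f = n/N = 4594/38415 = 0.11958870.
Var(ȳ) = (1 − 0.11958870)·47070/4594 = 0.88041130·10.245973 = 9.0206704.
SE(ȳ) = √(9.0206704) = 3.0034.

3.0034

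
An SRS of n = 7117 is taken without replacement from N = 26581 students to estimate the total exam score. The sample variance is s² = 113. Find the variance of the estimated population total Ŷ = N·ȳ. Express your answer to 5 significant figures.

Var(Ŷ) = N²·Var(ȳ) = N²·(1 − n/N)·s²/n.
f = 7117/26581 = 0.26774764; Var(ȳ) = 0.73225236·113/7117 = 0.01162632.
Var(Ŷ) = 26581² · 0.01162632 = 8.2145713 × 10^6.

8.2146 × 10^6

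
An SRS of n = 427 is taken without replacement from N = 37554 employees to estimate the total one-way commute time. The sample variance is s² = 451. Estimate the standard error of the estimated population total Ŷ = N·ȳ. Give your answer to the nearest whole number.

38375

Var(Ŷ) = N²·Var(ȳ) = N²·(1 − n/N)·s²/n.
f = 427/37554 = 0.01137029; Var(ȳ) = 0.98862971·451/427 = 1.0441967.
Var(Ŷ) = 37554² · 1.0441967 = 1.4726337 × 10^9.
SE(Ŷ) = √(1.4726337 × 10^9) = 38375.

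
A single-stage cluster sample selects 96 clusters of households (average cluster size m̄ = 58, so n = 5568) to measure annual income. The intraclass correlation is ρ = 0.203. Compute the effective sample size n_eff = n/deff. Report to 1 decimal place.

deff = 1 + (58 − 1)·0.203 = 1 + 11.571 = 12.571.
n_eff = 5568 / 12.571 = 442.9.

442.9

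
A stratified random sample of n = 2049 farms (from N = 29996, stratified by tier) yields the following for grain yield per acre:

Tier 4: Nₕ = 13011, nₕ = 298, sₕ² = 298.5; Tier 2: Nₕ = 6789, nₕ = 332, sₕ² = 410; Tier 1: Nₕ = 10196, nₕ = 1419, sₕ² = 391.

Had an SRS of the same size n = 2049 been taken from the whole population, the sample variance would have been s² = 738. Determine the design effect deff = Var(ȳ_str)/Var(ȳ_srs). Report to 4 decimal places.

0.8097

Var(ȳ_str) = Σ Wₕ²(1−fₕ)sₕ²/nₕ with Wₕ = Nₕ/29996:
  Tier 4: (13011/29996)²·(1−298/13011)·298.5/298 = 0.18414507
  Tier 2: (6789/29996)²·(1−332/6789)·410/332 = 0.060166629
  Tier 1: (10196/29996)²·(1−1419/10196)·391/1419 = 0.02740587
  → Var(ȳ_str) = 0.27171757.
Var(ȳ_srs) = (1 − 2049/29996)·738/2049 = 0.33557242.
deff = 0.27171757 / 0.33557242 = 0.8097.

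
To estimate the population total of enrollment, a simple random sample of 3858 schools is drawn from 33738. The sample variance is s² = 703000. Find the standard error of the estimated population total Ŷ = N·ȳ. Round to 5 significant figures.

428590

Var(Ŷ) = N²·Var(ȳ) = N²·(1 − n/N)·s²/n.
f = 3858/33738 = 0.11435177; Var(ȳ) = 0.88564823·703000/3858 = 161.38173.
Var(Ŷ) = 33738² · 161.38173 = 1.8369318 × 10^11.
SE(Ŷ) = √(1.8369318 × 10^11) = 428590.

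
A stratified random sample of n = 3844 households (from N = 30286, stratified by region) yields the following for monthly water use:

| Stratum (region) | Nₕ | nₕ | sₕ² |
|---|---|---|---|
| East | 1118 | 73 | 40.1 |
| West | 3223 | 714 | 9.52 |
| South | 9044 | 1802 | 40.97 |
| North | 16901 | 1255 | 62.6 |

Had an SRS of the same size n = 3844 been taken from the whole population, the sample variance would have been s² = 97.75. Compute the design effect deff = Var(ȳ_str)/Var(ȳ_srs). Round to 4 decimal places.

0.7576

Var(ȳ_str) = Σ Wₕ²(1−fₕ)sₕ²/nₕ with Wₕ = Nₕ/30286:
  East: (1118/30286)²·(1−73/1118)·40.1/73 = 6.9967406 × 10^-4
  West: (3223/30286)²·(1−714/3223)·9.52/714 = 1.1754817 × 10^-4
  South: (9044/30286)²·(1−1802/9044)·40.97/1802 = 0.001623478
  North: (16901/30286)²·(1−1255/16901)·62.6/1255 = 0.01438012
  → Var(ȳ_str) = 0.01682082.
Var(ȳ_srs) = (1 − 3844/30286)·97.75/3844 = 0.022201676.
deff = 0.01682082 / 0.022201676 = 0.7576.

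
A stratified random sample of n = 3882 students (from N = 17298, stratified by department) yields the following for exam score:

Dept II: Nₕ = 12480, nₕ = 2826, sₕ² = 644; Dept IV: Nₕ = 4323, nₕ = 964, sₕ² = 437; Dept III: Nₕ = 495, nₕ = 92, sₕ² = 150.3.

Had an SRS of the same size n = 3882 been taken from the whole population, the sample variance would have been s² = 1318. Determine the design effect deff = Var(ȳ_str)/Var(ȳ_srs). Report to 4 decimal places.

Var(ȳ_str) = Σ Wₕ²(1−fₕ)sₕ²/nₕ with Wₕ = Nₕ/17298:
  Dept II: (12480/17298)²·(1−2826/12480)·644/2826 = 0.091757972
  Dept IV: (4323/17298)²·(1−964/4323)·437/964 = 0.021999249
  Dept III: (495/17298)²·(1−92/495)·150.3/92 = 0.0010891548
  → Var(ȳ_str) = 0.11484638.
Var(ȳ_srs) = (1 − 3882/17298)·1318/3882 = 0.26332193.
deff = 0.11484638 / 0.26332193 = 0.4361.

0.4361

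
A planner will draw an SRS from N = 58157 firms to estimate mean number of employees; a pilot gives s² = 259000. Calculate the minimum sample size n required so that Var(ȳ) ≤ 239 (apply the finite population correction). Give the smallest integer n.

1064

Without fpc, n₀ = s²/D = 259000/239 = 1083.6820.
With fpc, (1 − n/N)·s²/n ≤ D requires n ≥ n₀/(1 + n₀/N) = 1083.6820/(1 + 1083.6820/58157) = 1063.8583.
Rounding up, n = 1064.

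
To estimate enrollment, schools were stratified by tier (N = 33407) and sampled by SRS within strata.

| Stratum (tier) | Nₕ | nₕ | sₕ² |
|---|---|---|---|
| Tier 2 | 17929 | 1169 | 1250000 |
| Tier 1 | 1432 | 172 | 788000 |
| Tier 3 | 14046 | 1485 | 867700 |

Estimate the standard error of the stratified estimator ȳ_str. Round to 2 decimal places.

19.69

Var(ȳ_str) = Σₕ Wₕ²(1 − fₕ)sₕ²/nₕ with Wₕ = Nₕ/N, N = 33407.
Tier 2: Wₕ = 0.53668393; term = 0.53668393²·(1 − 0.06520163)·1250000/1169 = 287.90594.
Tier 1: Wₕ = 0.04286527; term = 0.04286527²·(1 − 0.12011173)·788000/172 = 7.4068983.
Tier 3: Wₕ = 0.42045080; term = 0.42045080²·(1 − 0.10572405)·867700/1485 = 92.373004.
Sum = 387.68584.
SE = √(387.68584) = 19.69.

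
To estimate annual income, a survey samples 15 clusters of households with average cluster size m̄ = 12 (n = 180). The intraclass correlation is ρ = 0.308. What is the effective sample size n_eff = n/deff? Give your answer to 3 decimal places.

deff = 1 + (12 − 1)·0.308 = 1 + 3.388 = 4.388.
n_eff = 180 / 4.388 = 41.021.

41.021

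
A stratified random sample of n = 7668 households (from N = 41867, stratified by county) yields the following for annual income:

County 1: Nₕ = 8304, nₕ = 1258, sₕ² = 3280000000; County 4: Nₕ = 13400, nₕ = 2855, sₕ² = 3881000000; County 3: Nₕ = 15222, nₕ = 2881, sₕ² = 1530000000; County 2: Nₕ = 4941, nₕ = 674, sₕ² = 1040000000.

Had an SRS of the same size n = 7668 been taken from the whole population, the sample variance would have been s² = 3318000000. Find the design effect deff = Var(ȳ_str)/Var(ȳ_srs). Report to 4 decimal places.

Var(ȳ_str) = Σ Wₕ²(1−fₕ)sₕ²/nₕ with Wₕ = Nₕ/41867:
  County 1: (8304/41867)²·(1−1258/8304)·3280000000/1258 = 87032.107
  County 4: (13400/41867)²·(1−2855/13400)·3881000000/2855 = 109583.52
  County 3: (15222/41867)²·(1−2881/15222)·1530000000/2881 = 56914.976
  County 2: (4941/41867)²·(1−674/4941)·1040000000/674 = 18559.542
  → Var(ȳ_str) = 272090.15.
Var(ȳ_srs) = (1 − 7668/41867)·3318000000/7668 = 353456.39.
deff = 272090.15 / 353456.39 = 0.7698.

0.7698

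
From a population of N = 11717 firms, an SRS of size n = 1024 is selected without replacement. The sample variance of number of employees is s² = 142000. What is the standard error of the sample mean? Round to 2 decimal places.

Under SRS without replacement, Var(ȳ) = (1 − f)·s²/n with f = n/N = 1024/11717 = 0.08739438.
Var(ȳ) = (1 − 0.08739438)·142000/1024 = 0.91260562·138.67188 = 126.55273.
SE(ȳ) = √(126.55273) = 11.25.

11.25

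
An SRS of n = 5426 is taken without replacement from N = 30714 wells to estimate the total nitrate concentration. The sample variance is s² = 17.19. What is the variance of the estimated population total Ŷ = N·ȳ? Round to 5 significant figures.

Var(Ŷ) = N²·Var(ȳ) = N²·(1 − n/N)·s²/n.
f = 5426/30714 = 0.17666211; Var(ȳ) = 0.82333789·17.19/5426 = 0.0026084.
Var(Ŷ) = 30714² · 0.0026084 = 2.4606336 × 10^6.

2.4606 × 10^6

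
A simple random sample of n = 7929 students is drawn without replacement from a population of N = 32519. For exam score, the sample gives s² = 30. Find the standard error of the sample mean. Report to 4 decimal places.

0.0535

Under SRS without replacement, Var(ȳ) = (1 − f)·s²/n with f = n/N = 7929/32519 = 0.24382669.
Var(ȳ) = (1 − 0.24382669)·30/7929 = 0.75617331·0.0037835793 = 0.0028610417.
SE(ȳ) = √(0.0028610417) = 0.0535.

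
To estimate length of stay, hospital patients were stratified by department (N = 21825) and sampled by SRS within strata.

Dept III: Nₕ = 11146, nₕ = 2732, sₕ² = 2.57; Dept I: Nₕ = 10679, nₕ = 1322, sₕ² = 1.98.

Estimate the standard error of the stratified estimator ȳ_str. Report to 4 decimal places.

Var(ȳ_str) = Σₕ Wₕ²(1 − fₕ)sₕ²/nₕ with Wₕ = Nₕ/N, N = 21825.
Dept III: Wₕ = 0.51069874; term = 0.51069874²·(1 − 0.24511035)·2.57/2732 = 1.8521044 × 10^-4.
Dept I: Wₕ = 0.48930126; term = 0.48930126²·(1 − 0.12379436)·1.98/1322 = 3.1419006 × 10^-4.
Sum = 4.994005 × 10^-4.
SE = √(4.994005 × 10^-4) = 0.0223.

0.0223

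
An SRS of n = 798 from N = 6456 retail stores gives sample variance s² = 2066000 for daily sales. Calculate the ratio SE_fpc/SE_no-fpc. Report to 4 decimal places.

0.9362

f = n/N = 798/6456 = 0.12360595.
SE_no-fpc = √(s²/n) = 50.881946; SE_fpc = √((1−f)s²/n) = 47.633602.
Ratio = √(1−f) = 0.93615920.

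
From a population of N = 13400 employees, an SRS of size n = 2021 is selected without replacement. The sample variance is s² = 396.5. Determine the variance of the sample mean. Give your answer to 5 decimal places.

Under SRS without replacement, Var(ȳ) = (1 − f)·s²/n with f = n/N = 2021/13400 = 0.15082090.
Var(ȳ) = (1 − 0.15082090)·396.5/2021 = 0.84917910·0.19619 = 0.16660045.

0.16660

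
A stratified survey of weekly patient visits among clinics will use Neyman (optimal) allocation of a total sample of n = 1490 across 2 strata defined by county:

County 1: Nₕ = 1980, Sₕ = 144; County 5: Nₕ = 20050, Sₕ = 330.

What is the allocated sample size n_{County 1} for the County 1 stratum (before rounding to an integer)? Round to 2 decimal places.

Neyman allocation: nₕ = n·NₕSₕ / Σⱼ NⱼSⱼ.
Σ NⱼSⱼ = 1980·144 + 20050·330 = 6.90162 × 10^6.
n_{County 1} = 1490·1980·144 / (6.90162 × 10^6) = 61.55.

61.55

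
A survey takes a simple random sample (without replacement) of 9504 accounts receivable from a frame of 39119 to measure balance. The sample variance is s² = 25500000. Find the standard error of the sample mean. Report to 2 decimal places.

Under SRS without replacement, Var(ȳ) = (1 − f)·s²/n with f = n/N = 9504/39119 = 0.24295100.
Var(ȳ) = (1 − 0.24295100)·25500000/9504 = 0.75704900·2683.0808 = 2031.2237.
SE(ȳ) = √(2031.2237) = 45.07.

45.07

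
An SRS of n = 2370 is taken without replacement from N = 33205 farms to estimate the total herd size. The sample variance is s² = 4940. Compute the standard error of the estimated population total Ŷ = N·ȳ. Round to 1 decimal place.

46196.9

Var(Ŷ) = N²·Var(ȳ) = N²·(1 − n/N)·s²/n.
f = 2370/33205 = 0.07137479; Var(ȳ) = 0.92862521·4940/2370 = 1.9356154.
Var(Ŷ) = 33205² · 1.9356154 = 2.1341554 × 10^9.
SE(Ŷ) = √(2.1341554 × 10^9) = 46196.9.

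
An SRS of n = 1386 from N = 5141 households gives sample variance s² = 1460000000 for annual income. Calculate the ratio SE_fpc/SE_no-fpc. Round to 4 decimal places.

0.8546

f = n/N = 1386/5141 = 0.26959735.
SE_no-fpc = √(s²/n) = 1026.3484; SE_fpc = √((1−f)s²/n) = 877.15427.
Ratio = √(1−f) = 0.85463597.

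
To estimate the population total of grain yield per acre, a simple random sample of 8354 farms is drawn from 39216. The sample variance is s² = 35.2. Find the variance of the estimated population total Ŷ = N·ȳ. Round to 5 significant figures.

Var(Ŷ) = N²·Var(ȳ) = N²·(1 − n/N)·s²/n.
f = 8354/39216 = 0.21302530; Var(ȳ) = 0.78697470·35.2/8354 = 0.0033159576.
Var(Ŷ) = 39216² · 0.0033159576 = 5.0995935 × 10^6.

5.0996 × 10^6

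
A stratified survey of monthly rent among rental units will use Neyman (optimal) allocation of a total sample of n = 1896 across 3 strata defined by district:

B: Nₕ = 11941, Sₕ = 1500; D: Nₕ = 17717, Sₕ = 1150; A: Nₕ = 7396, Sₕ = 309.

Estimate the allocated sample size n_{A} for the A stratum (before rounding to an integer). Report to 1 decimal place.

106.8

Neyman allocation: nₕ = n·NₕSₕ / Σⱼ NⱼSⱼ.
Σ NⱼSⱼ = 11941·1500 + 17717·1150 + 7396·309 = 4.0571414 × 10^7.
n_{A} = 1896·7396·309 / (4.0571414 × 10^7) = 106.8.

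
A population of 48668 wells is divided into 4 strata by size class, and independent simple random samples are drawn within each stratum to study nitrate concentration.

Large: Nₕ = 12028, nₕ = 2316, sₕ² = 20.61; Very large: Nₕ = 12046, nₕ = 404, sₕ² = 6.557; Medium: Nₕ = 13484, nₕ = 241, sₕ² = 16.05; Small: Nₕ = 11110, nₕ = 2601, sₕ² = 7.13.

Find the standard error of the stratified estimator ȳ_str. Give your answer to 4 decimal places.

0.0808

Var(ȳ_str) = Σₕ Wₕ²(1 − fₕ)sₕ²/nₕ with Wₕ = Nₕ/N, N = 48668.
Large: Wₕ = 0.24714391; term = 0.24714391²·(1 − 0.19255071)·20.61/2316 = 4.3888883 × 10^-4.
Very large: Wₕ = 0.24751377; term = 0.24751377²·(1 − 0.03353810)·6.557/404 = 9.6096434 × 10^-4.
Medium: Wₕ = 0.27706090; term = 0.27706090²·(1 − 0.01787303)·16.05/241 = 0.005020837.
Small: Wₕ = 0.22828142; term = 0.22828142²·(1 − 0.23411341)·7.13/2601 = 1.0940943 × 10^-4.
Sum = 0.0065300996.
SE = √(0.0065300996) = 0.0808.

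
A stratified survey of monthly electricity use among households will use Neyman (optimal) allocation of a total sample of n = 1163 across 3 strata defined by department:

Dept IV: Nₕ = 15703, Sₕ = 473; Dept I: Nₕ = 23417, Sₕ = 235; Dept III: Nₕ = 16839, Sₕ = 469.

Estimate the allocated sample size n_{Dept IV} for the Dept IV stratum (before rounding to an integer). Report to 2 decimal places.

Neyman allocation: nₕ = n·NₕSₕ / Σⱼ NⱼSⱼ.
Σ NⱼSⱼ = 15703·473 + 23417·235 + 16839·469 = 2.0828005 × 10^7.
n_{Dept IV} = 1163·15703·473 / (2.0828005 × 10^7) = 414.74.

414.74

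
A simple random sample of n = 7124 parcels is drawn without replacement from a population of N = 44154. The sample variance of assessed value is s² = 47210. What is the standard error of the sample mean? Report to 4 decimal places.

Under SRS without replacement, Var(ȳ) = (1 − f)·s²/n with f = n/N = 7124/44154 = 0.16134439.
Var(ȳ) = (1 − 0.16134439)·47210/7124 = 0.83865561·6.626895 = 5.5576827.
SE(ȳ) = √(5.5576827) = 2.3575.

2.3575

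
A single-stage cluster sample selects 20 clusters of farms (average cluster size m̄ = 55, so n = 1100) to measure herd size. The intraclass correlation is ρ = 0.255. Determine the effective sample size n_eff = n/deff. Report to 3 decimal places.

deff = 1 + (55 − 1)·0.255 = 1 + 13.77 = 14.77.
n_eff = 1100 / 14.77 = 74.475.

74.475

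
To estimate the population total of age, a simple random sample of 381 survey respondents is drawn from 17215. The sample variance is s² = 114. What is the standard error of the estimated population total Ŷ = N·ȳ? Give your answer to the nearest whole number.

9312

Var(Ŷ) = N²·Var(ȳ) = N²·(1 − n/N)·s²/n.
f = 381/17215 = 0.02213186; Var(ȳ) = 0.97786814·114/381 = 0.29259047.
Var(Ŷ) = 17215² · 0.29259047 = 8.6711007 × 10^7.
SE(Ŷ) = √(8.6711007 × 10^7) = 9312.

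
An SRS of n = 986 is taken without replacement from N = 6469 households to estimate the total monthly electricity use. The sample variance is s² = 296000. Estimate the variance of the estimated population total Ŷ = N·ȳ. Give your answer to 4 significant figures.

1.065 × 10^10

Var(Ŷ) = N²·Var(ȳ) = N²·(1 − n/N)·s²/n.
f = 986/6469 = 0.15241923; Var(ȳ) = 0.84758077·296000/986 = 254.44615.
Var(Ŷ) = 6469² · 254.44615 = 1.0648053 × 10^10.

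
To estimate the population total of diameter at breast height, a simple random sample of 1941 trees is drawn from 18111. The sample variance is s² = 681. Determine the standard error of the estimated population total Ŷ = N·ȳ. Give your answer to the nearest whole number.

Var(Ŷ) = N²·Var(ȳ) = N²·(1 − n/N)·s²/n.
f = 1941/18111 = 0.10717244; Var(ȳ) = 0.89282756·681/1941 = 0.31324862.
Var(Ŷ) = 18111² · 0.31324862 = 1.0274815 × 10^8.
SE(Ŷ) = √(1.0274815 × 10^8) = 10136.

10136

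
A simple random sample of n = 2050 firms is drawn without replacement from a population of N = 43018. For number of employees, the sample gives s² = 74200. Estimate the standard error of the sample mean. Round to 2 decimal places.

Under SRS without replacement, Var(ȳ) = (1 − f)·s²/n with f = n/N = 2050/43018 = 0.04765447.
Var(ȳ) = (1 − 0.04765447)·74200/2050 = 0.95234553·36.195122 = 34.470263.
SE(ȳ) = √(34.470263) = 5.87.

5.87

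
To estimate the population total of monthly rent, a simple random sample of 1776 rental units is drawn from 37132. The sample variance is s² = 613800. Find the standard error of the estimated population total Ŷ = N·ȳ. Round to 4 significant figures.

673600

Var(Ŷ) = N²·Var(ȳ) = N²·(1 − n/N)·s²/n.
f = 1776/37132 = 0.04782937; Var(ȳ) = 0.95217063·613800/1776 = 329.07789.
Var(Ŷ) = 37132² · 329.07789 = 4.537278 × 10^11.
SE(Ŷ) = √(4.537278 × 10^11) = 673600.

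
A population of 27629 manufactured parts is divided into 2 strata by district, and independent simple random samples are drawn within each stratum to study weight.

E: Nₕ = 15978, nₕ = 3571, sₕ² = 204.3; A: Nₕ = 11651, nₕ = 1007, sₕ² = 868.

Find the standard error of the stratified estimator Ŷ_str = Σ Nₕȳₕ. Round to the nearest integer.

Var(Ŷ_str) = Σₕ Nₕ²(1 − fₕ)sₕ²/nₕ.
E: 15978²·(1 − 3571/15978)·204.3/3571 = 1.1341427 × 10^7.
A: 11651²·(1 − 1007/11651)·868/1007 = 1.0689523 × 10^8.
Sum = 1.1823666 × 10^8.
SE = √(1.1823666 × 10^8) = 10874.

10874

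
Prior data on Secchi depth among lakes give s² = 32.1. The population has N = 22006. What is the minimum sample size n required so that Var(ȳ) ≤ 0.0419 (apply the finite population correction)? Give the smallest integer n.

741

Without fpc, n₀ = s²/D = 32.1/0.0419 = 766.1098.
With fpc, (1 − n/N)·s²/n ≤ D requires n ≥ n₀/(1 + n₀/N) = 766.1098/(1 + 766.1098/22006) = 740.3360.
Rounding up, n = 741.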